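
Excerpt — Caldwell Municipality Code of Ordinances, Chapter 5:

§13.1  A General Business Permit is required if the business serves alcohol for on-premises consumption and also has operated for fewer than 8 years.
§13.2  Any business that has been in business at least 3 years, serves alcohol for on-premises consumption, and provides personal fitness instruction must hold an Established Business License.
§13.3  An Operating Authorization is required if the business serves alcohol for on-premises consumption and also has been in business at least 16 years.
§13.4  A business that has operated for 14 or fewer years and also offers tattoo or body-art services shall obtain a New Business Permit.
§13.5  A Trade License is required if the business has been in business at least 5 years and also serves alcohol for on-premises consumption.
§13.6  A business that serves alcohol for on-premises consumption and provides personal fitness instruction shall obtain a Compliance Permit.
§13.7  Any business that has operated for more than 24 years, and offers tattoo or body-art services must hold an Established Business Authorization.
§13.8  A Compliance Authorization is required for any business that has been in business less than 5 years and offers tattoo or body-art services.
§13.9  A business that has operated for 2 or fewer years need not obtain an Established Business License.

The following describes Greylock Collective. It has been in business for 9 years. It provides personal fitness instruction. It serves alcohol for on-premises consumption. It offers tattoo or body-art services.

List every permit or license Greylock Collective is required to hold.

§13.1 serves alcohol for on-premises consumption; years in business 9 ≥ 8 → General Business Permit not required.
§13.2 years in business 9 ≥ 3; serves alcohol for on-premises consumption; provides personal fitness instruction → Established Business License required.
§13.3 serves alcohol for on-premises consumption; years in business 9 < 16 → Operating Authorization not required.
§13.4 years in business 9 ≤ 14; offers tattoo or body-art services → New Business Permit required.
§13.5 years in business 9 ≥ 5; serves alcohol for on-premises consumption → Trade License required.
§13.6 serves alcohol for on-premises consumption; provides personal fitness instruction → Compliance Permit required.
§13.7 years in business 9 ≤ 24; offers tattoo or body-art services → Established Business Authorization not required.
§13.8 years in business 9 ≥ 5; offers tattoo or body-art services → Compliance Authorization not required.
§13.9 years in business 9 > 2 → Established Business License exemption does not apply.

Compliance Permit, Established Business License, New Business Permit, Trade License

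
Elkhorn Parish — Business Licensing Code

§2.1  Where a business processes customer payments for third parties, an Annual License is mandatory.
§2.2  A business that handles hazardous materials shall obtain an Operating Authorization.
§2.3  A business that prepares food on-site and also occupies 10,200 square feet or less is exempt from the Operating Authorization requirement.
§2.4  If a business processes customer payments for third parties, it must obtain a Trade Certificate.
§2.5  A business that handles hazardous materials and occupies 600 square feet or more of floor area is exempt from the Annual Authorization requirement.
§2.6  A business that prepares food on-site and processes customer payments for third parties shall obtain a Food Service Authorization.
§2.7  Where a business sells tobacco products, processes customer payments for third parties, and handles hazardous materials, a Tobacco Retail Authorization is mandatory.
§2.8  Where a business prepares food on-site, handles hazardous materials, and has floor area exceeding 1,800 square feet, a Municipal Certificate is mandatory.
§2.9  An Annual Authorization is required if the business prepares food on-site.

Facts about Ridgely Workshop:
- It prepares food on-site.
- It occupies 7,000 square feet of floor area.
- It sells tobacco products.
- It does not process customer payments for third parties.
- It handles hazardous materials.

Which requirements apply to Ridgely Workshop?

Municipal Certificate

§2.1 does not process customer payments for third parties → Annual License not required.
§2.2 handles hazardous materials → Operating Authorization required.
§2.3 prepares food on-site; floor area 7,000 square feet ≤ 10,200 square feet → exempt from Operating Authorization.
§2.4 does not process customer payments for third parties → Trade Certificate not required.
§2.5 handles hazardous materials; floor area 7,000 square feet ≥ 600 square feet → exempt from Annual Authorization.
§2.6 prepares food on-site; does not process customer payments for third parties → Food Service Authorization not required.
§2.7 sells tobacco products; does not process customer payments for third parties; handles hazardous materials → Tobacco Retail Authorization not required.
§2.8 prepares food on-site; handles hazardous materials; floor area 7,000 square feet > 1,800 square feet → Municipal Certificate required.
§2.9 prepares food on-site → Annual Authorization required.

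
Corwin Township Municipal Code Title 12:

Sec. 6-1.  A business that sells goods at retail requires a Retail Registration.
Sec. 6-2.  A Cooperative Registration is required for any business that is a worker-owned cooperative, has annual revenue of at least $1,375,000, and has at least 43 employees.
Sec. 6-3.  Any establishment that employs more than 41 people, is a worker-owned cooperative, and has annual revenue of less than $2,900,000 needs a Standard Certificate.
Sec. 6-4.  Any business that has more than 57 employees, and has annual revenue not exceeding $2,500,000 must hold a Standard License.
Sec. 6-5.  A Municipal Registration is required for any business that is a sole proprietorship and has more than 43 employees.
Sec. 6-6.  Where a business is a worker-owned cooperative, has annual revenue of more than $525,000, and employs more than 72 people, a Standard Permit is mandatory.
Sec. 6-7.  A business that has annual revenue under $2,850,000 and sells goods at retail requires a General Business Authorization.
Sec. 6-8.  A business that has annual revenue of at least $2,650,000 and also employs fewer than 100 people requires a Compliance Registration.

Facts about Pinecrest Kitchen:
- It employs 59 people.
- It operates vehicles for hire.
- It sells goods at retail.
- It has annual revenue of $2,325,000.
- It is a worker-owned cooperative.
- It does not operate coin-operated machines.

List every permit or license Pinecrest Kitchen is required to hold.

Cooperative Registration, General Business Authorization, Retail Registration, Standard Certificate, Standard License

Sec. 6-1. sells goods at retail → Retail Registration required.
Sec. 6-2. is a worker-owned cooperative; revenue $2,325,000 ≥ $1,375,000; employees 59 ≥ 43 → Cooperative Registration required.
Sec. 6-3. employees 59 > 41; is a worker-owned cooperative; revenue $2,325,000 < $2,900,000 → Standard Certificate required.
Sec. 6-4. employees 59 > 57; revenue $2,325,000 ≤ $2,500,000 → Standard License required.
Sec. 6-5. is a worker-owned cooperative (not: is a sole proprietorship); employees 59 > 43 → Municipal Registration not required.
Sec. 6-6. is a worker-owned cooperative; revenue $2,325,000 > $525,000; employees 59 ≤ 72 → Standard Permit not required.
Sec. 6-7. revenue $2,325,000 < $2,850,000; sells goods at retail → General Business Authorization required.
Sec. 6-8. revenue $2,325,000 < $2,650,000; employees 59 < 100 → Compliance Registration not required.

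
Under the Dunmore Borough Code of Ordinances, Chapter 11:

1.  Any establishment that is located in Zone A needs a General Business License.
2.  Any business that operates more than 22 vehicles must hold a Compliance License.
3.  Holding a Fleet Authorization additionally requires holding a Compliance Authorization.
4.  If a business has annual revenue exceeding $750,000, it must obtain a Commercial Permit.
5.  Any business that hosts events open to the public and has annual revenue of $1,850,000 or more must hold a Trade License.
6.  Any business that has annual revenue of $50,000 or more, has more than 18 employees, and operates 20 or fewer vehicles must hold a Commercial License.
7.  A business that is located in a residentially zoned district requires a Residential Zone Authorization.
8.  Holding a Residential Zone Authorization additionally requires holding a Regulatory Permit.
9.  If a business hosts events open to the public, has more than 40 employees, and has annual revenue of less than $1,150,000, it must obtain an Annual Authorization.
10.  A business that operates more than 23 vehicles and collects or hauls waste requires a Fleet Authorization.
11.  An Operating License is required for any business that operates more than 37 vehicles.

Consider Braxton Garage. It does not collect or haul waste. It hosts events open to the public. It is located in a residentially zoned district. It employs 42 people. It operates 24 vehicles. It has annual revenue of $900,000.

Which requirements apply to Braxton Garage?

Annual Authorization, Commercial Permit, Compliance License, Regulatory Permit, Residential Zone Authorization

1. is located in a residentially zoned district (not: is located in Zone A) → General Business License not required.
2. vehicles 24 > 22 → Compliance License required.
3. Fleet Authorization is not required → no effect.
4. revenue $900,000 > $750,000 → Commercial Permit required.
5. hosts events open to the public; revenue $900,000 < $1,850,000 → Trade License not required.
6. revenue $900,000 ≥ $50,000; employees 42 > 18; vehicles 24 > 20 → Commercial License not required.
7. is located in a residentially zoned district → Residential Zone Authorization required.
8. Residential Zone Authorization is required → Regulatory Permit also required.
9. hosts events open to the public; employees 42 > 40; revenue $900,000 < $1,150,000 → Annual Authorization required.
10. vehicles 24 > 23; does not collect or haul waste → Fleet Authorization not required.
11. vehicles 24 ≤ 37 → Operating License not required.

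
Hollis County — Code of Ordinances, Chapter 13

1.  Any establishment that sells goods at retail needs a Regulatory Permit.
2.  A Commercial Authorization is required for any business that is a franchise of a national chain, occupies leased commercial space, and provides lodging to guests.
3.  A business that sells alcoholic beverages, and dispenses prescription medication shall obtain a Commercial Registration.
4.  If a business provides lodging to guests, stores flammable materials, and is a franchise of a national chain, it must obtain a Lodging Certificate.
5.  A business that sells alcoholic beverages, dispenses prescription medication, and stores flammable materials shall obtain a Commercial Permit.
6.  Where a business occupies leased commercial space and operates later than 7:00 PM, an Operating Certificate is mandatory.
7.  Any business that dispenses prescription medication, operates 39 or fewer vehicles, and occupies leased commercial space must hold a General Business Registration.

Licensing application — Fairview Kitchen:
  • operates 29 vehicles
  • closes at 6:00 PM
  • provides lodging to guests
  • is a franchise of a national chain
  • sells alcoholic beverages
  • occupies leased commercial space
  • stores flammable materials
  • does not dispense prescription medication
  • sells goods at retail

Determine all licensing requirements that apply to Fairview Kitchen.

1. sells goods at retail → Regulatory Permit required.
2. is a franchise of a national chain; occupies leased commercial space; provides lodging to guests → Commercial Authorization required.
3. sells alcoholic beverages; does not dispense prescription medication → Commercial Registration not required.
4. provides lodging to guests; stores flammable materials; is a franchise of a national chain → Lodging Certificate required.
5. sells alcoholic beverages; does not dispense prescription medication; stores flammable materials → Commercial Permit not required.
6. occupies leased commercial space; closes 6:00 PM, at/before 7:00 PM → Operating Certificate not required.
7. does not dispense prescription medication; vehicles 29 ≤ 39; occupies leased commercial space → General Business Registration not required.

Commercial Authorization, Lodging Certificate, Regulatory Permit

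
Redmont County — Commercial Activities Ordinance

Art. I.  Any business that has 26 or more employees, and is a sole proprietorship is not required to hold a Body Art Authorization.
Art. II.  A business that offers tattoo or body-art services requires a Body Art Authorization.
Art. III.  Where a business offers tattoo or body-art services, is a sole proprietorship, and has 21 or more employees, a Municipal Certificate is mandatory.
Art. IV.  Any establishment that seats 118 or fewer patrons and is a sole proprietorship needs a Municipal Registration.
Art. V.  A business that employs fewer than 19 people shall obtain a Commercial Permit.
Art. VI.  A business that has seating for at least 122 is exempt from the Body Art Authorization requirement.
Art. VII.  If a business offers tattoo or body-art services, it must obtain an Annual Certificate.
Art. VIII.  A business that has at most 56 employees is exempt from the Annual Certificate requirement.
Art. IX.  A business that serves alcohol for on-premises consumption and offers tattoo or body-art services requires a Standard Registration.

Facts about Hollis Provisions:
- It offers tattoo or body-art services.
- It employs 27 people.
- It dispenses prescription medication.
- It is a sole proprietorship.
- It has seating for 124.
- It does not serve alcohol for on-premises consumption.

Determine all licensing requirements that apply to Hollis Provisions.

Municipal Certificate

Art. I. employees 27 ≥ 26; is a sole proprietorship → exempt from Body Art Authorization.
Art. II. offers tattoo or body-art services → Body Art Authorization required.
Art. III. offers tattoo or body-art services; is a sole proprietorship; employees 27 ≥ 21 → Municipal Certificate required.
Art. IV. seating 124 > 118; is a sole proprietorship → Municipal Registration not required.
Art. V. employees 27 ≥ 19 → Commercial Permit not required.
Art. VI. seating 124 ≥ 122 → exempt from Body Art Authorization.
Art. VII. offers tattoo or body-art services → Annual Certificate required.
Art. VIII. employees 27 ≤ 56 → exempt from Annual Certificate.
Art. IX. does not serve alcohol for on-premises consumption; offers tattoo or body-art services → Standard Registration not required.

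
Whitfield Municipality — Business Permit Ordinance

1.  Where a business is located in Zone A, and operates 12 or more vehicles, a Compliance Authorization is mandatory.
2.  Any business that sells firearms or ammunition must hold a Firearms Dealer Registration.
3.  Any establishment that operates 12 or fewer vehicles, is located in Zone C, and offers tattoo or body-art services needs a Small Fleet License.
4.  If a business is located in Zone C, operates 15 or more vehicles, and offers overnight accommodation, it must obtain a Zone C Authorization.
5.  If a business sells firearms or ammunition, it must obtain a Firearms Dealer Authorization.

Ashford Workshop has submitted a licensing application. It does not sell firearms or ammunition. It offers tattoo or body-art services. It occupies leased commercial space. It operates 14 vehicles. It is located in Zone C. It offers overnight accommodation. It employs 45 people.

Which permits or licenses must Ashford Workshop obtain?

None

1. is located in Zone C (not: is located in Zone A); vehicles 14 ≥ 12 → Compliance Authorization not required.
2. does not sell firearms or ammunition → Firearms Dealer Registration not required.
3. vehicles 14 > 12; is located in Zone C; offers tattoo or body-art services → Small Fleet License not required.
4. is located in Zone C; vehicles 14 < 15; offers overnight accommodation → Zone C Authorization not required.
5. does not sell firearms or ammunition → Firearms Dealer Authorization not required.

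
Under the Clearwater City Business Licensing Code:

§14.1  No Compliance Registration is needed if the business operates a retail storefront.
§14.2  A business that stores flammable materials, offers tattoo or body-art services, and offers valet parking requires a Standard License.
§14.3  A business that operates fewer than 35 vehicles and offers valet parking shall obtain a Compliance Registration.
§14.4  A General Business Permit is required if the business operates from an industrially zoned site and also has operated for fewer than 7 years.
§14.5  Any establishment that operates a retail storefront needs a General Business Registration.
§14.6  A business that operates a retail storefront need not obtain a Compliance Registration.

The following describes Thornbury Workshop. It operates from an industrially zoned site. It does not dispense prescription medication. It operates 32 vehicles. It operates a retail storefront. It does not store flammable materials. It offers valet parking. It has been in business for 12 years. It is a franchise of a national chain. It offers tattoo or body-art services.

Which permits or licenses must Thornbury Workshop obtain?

General Business Registration

§14.1 operates a retail storefront → exempt from Compliance Registration.
§14.2 does not store flammable materials; offers tattoo or body-art services; offers valet parking → Standard License not required.
§14.3 vehicles 32 < 35; offers valet parking → Compliance Registration required.
§14.4 operates from an industrially zoned site; years in business 12 ≥ 7 → General Business Permit not required.
§14.5 operates a retail storefront → General Business Registration required.
§14.6 operates a retail storefront → exempt from Compliance Registration.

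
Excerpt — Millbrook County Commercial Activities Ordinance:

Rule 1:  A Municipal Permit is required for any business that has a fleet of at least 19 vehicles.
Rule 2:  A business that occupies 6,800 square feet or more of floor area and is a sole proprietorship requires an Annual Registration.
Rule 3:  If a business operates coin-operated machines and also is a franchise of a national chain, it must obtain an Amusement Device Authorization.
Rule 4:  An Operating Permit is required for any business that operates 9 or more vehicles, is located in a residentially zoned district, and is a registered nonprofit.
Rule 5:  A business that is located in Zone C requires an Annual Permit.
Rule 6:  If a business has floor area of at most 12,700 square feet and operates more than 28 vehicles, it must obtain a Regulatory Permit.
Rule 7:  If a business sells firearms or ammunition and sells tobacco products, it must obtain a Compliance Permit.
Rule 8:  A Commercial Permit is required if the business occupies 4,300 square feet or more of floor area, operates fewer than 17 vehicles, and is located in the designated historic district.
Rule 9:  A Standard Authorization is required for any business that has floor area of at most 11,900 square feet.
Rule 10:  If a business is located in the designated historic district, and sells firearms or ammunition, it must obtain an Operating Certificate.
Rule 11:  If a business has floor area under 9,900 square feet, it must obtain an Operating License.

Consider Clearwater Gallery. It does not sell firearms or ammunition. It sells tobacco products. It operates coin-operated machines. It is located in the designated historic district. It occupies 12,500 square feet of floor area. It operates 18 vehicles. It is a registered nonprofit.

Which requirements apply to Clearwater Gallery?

Rule 1: vehicles 18 < 19 → Municipal Permit not required.
Rule 2: floor area 12,500 square feet ≥ 6,800 square feet; is a registered nonprofit (not: is a sole proprietorship) → Annual Registration not required.
Rule 3: operates coin-operated machines; is a registered nonprofit (not: is a franchise of a national chain) → Amusement Device Authorization not required.
Rule 4: vehicles 18 ≥ 9; is located in the designated historic district (not: is located in a residentially zoned district); is a registered nonprofit → Operating Permit not required.
Rule 5: is located in the designated historic district (not: is located in Zone C) → Annual Permit not required.
Rule 6: floor area 12,500 square feet ≤ 12,700 square feet; vehicles 18 ≤ 28 → Regulatory Permit not required.
Rule 7: does not sell firearms or ammunition; sells tobacco products → Compliance Permit not required.
Rule 8: floor area 12,500 square feet ≥ 4,300 square feet; vehicles 18 ≥ 17; is located in the designated historic district → Commercial Permit not required.
Rule 9: floor area 12,500 square feet > 11,900 square feet → Standard Authorization not required.
Rule 10: is located in the designated historic district; does not sell firearms or ammunition → Operating Certificate not required.
Rule 11: floor area 12,500 square feet ≥ 9,900 square feet → Operating License not required.

None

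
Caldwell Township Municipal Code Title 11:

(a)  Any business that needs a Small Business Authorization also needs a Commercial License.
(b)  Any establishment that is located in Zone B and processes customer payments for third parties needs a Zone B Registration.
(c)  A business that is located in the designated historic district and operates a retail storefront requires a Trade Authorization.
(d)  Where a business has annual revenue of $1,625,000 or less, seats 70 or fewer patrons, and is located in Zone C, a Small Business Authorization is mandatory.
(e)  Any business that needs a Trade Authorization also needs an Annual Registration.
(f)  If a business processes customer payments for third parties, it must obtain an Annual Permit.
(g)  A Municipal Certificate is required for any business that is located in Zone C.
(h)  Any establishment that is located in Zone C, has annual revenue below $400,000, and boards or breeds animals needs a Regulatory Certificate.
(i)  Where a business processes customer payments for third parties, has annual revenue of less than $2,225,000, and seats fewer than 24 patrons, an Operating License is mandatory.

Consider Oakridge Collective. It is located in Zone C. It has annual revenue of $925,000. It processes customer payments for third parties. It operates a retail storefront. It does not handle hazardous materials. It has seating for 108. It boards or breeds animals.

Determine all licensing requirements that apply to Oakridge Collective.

(a) Small Business Authorization is not required → no effect.
(b) is located in Zone C (not: is located in Zone B); processes customer payments for third parties → Zone B Registration not required.
(c) is located in Zone C (not: is located in the designated historic district); operates a retail storefront → Trade Authorization not required.
(d) revenue $925,000 ≤ $1,625,000; seating 108 > 70; is located in Zone C → Small Business Authorization not required.
(e) Trade Authorization is not required → no effect.
(f) processes customer payments for third parties → Annual Permit required.
(g) is located in Zone C → Municipal Certificate required.
(h) is located in Zone C; revenue $925,000 ≥ $400,000; boards or breeds animals → Regulatory Certificate not required.
(i) processes customer payments for third parties; revenue $925,000 < $2,225,000; seating 108 ≥ 24 → Operating License not required.

Annual Permit, Municipal Certificate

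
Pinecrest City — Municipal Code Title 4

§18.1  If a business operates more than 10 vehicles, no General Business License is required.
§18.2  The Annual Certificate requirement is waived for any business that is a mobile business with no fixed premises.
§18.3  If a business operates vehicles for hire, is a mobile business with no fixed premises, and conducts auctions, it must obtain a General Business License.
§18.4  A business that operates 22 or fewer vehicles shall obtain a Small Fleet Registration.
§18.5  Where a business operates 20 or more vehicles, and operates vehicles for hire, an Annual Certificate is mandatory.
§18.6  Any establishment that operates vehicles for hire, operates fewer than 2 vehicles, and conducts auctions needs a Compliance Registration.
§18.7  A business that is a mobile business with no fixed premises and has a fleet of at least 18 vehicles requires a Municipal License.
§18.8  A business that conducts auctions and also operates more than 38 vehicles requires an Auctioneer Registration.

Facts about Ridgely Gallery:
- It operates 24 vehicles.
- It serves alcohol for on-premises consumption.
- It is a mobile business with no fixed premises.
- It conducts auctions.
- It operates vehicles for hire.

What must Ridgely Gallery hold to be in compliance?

§18.1 vehicles 24 > 10 → exempt from General Business License.
§18.2 is a mobile business with no fixed premises → exempt from Annual Certificate.
§18.3 operates vehicles for hire; is a mobile business with no fixed premises; conducts auctions → General Business License required.
§18.4 vehicles 24 > 22 → Small Fleet Registration not required.
§18.5 vehicles 24 ≥ 20; operates vehicles for hire → Annual Certificate required.
§18.6 operates vehicles for hire; vehicles 24 ≥ 2; conducts auctions → Compliance Registration not required.
§18.7 is a mobile business with no fixed premises; vehicles 24 ≥ 18 → Municipal License required.
§18.8 conducts auctions; vehicles 24 ≤ 38 → Auctioneer Registration not required.

Municipal License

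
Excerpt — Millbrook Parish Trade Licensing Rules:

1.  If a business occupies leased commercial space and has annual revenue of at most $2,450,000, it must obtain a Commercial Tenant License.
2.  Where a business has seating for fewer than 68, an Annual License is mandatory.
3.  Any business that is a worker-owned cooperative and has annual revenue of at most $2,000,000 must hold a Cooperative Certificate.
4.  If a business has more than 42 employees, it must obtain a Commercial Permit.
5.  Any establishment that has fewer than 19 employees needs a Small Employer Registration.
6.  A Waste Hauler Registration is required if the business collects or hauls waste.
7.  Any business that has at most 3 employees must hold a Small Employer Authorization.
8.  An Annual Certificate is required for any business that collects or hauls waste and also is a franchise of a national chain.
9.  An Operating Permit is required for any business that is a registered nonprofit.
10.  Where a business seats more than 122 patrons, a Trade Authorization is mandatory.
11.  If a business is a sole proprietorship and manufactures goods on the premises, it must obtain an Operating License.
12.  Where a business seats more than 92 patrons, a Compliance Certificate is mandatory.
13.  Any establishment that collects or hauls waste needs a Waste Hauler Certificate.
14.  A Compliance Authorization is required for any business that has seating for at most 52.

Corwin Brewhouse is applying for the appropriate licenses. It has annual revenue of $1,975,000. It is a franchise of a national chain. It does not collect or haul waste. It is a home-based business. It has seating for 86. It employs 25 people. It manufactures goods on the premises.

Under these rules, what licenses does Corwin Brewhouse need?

None

1. is a home-based business (not: occupies leased commercial space); revenue $1,975,000 ≤ $2,450,000 → Commercial Tenant License not required.
2. seating 86 ≥ 68 → Annual License not required.
3. is a franchise of a national chain (not: is a worker-owned cooperative); revenue $1,975,000 ≤ $2,000,000 → Cooperative Certificate not required.
4. employees 25 ≤ 42 → Commercial Permit not required.
5. employees 25 ≥ 19 → Small Employer Registration not required.
6. does not collect or haul waste → Waste Hauler Registration not required.
7. employees 25 > 3 → Small Employer Authorization not required.
8. does not collect or haul waste; is a franchise of a national chain → Annual Certificate not required.
9. is a franchise of a national chain (not: is a registered nonprofit) → Operating Permit not required.
10. seating 86 ≤ 122 → Trade Authorization not required.
11. is a franchise of a national chain (not: is a sole proprietorship); manufactures goods on the premises → Operating License not required.
12. seating 86 ≤ 92 → Compliance Certificate not required.
13. does not collect or haul waste → Waste Hauler Certificate not required.
14. seating 86 > 52 → Compliance Authorization not required.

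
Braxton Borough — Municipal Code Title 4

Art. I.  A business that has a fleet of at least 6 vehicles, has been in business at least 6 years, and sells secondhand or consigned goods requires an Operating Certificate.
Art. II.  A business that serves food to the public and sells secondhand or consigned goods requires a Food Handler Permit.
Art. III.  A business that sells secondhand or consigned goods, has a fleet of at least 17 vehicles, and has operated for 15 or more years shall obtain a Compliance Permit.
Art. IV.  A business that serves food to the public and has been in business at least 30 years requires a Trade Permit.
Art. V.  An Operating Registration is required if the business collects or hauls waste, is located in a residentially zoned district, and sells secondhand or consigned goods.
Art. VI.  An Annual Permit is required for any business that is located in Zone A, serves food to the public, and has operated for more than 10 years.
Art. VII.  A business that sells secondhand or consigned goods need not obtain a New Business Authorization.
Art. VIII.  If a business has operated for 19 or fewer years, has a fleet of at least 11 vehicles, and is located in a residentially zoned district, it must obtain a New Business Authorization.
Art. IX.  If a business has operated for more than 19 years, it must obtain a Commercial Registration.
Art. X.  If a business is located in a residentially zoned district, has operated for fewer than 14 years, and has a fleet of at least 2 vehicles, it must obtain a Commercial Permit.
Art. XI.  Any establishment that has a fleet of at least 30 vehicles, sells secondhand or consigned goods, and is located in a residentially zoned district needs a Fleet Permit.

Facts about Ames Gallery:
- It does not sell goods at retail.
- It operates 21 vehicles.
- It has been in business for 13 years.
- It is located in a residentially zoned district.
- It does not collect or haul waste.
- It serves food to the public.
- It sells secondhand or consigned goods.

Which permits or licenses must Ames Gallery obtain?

Commercial Permit, Food Handler Permit, Operating Certificate

Art. I. vehicles 21 ≥ 6; years in business 13 ≥ 6; sells secondhand or consigned goods → Operating Certificate required.
Art. II. serves food to the public; sells secondhand or consigned goods → Food Handler Permit required.
Art. III. sells secondhand or consigned goods; vehicles 21 ≥ 17; years in business 13 < 15 → Compliance Permit not required.
Art. IV. serves food to the public; years in business 13 < 30 → Trade Permit not required.
Art. V. does not collect or haul waste; is located in a residentially zoned district; sells secondhand or consigned goods → Operating Registration not required.
Art. VI. is located in a residentially zoned district (not: is located in Zone A); serves food to the public; years in business 13 > 10 → Annual Permit not required.
Art. VII. sells secondhand or consigned goods → exempt from New Business Authorization.
Art. VIII. years in business 13 ≤ 19; vehicles 21 ≥ 11; is located in a residentially zoned district → New Business Authorization required.
Art. IX. years in business 13 ≤ 19 → Commercial Registration not required.
Art. X. is located in a residentially zoned district; years in business 13 < 14; vehicles 21 ≥ 2 → Commercial Permit required.
Art. XI. vehicles 21 < 30; sells secondhand or consigned goods; is located in a residentially zoned district → Fleet Permit not required.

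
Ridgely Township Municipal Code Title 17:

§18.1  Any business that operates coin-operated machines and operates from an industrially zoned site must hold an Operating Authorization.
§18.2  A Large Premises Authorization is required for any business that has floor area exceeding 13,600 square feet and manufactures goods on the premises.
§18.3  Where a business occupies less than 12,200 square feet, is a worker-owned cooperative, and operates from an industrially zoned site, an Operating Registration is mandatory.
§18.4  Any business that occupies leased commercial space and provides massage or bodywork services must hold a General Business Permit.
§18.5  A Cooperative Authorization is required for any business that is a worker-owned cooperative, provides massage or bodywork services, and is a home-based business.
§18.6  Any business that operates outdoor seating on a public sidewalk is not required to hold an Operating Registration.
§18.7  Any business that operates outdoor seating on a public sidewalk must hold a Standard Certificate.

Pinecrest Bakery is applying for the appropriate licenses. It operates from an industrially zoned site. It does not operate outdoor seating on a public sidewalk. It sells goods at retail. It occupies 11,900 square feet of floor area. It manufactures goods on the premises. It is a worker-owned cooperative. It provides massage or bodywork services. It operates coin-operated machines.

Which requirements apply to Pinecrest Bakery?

Operating Authorization, Operating Registration

§18.1 operates coin-operated machines; operates from an industrially zoned site → Operating Authorization required.
§18.2 floor area 11,900 square feet ≤ 13,600 square feet; manufactures goods on the premises → Large Premises Authorization not required.
§18.3 floor area 11,900 square feet < 12,200 square feet; is a worker-owned cooperative; operates from an industrially zoned site → Operating Registration required.
§18.4 operates from an industrially zoned site (not: occupies leased commercial space); provides massage or bodywork services → General Business Permit not required.
§18.5 is a worker-owned cooperative; provides massage or bodywork services; operates from an industrially zoned site (not: is a home-based business) → Cooperative Authorization not required.
§18.6 does not operate outdoor seating on a public sidewalk → Operating Registration exemption does not apply.
§18.7 does not operate outdoor seating on a public sidewalk → Standard Certificate not required.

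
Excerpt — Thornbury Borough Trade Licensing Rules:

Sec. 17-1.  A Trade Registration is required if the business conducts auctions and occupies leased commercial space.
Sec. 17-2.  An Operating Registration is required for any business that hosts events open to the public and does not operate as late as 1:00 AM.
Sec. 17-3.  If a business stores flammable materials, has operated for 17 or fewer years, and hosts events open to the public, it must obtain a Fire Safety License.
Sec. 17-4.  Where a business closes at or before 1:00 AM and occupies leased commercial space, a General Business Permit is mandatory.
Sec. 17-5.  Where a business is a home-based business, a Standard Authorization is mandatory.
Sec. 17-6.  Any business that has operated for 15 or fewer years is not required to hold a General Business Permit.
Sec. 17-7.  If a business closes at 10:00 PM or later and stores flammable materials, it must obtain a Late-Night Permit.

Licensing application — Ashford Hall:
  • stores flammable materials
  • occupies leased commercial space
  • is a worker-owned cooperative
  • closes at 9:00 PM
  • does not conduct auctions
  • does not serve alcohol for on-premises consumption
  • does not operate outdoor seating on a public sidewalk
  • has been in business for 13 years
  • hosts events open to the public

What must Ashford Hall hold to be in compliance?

Fire Safety License, Operating Registration

Sec. 17-1. does not conduct auctions; occupies leased commercial space → Trade Registration not required.
Sec. 17-2. hosts events open to the public; closes 9:00 PM, at/before 1:00 AM → Operating Registration required.
Sec. 17-3. stores flammable materials; years in business 13 ≤ 17; hosts events open to the public → Fire Safety License required.
Sec. 17-4. closes 9:00 PM, at/before 1:00 AM; occupies leased commercial space → General Business Permit required.
Sec. 17-5. occupies leased commercial space (not: is a home-based business) → Standard Authorization not required.
Sec. 17-6. years in business 13 ≤ 15 → exempt from General Business Permit.
Sec. 17-7. closes 9:00 PM, at/before 10:00 PM; stores flammable materials → Late-Night Permit not required.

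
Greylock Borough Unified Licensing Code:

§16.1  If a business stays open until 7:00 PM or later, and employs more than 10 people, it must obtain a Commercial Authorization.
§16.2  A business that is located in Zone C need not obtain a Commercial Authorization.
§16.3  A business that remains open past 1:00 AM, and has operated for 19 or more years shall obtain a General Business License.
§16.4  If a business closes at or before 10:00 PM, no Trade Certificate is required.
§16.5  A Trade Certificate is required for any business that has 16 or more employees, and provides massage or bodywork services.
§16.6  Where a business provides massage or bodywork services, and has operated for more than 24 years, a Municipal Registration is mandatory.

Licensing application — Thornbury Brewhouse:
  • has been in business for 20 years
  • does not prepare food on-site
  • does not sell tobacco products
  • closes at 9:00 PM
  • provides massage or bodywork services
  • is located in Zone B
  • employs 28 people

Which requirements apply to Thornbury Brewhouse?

§16.1 closes 9:00 PM, after 7:00 PM; employees 28 > 10 → Commercial Authorization required.
§16.2 is located in Zone B (not: is located in Zone C) → Commercial Authorization exemption does not apply.
§16.3 closes 9:00 PM, at/before 1:00 AM; years in business 20 ≥ 19 → General Business License not required.
§16.4 closes 9:00 PM, at/before 10:00 PM → exempt from Trade Certificate.
§16.5 employees 28 ≥ 16; provides massage or bodywork services → Trade Certificate required.
§16.6 provides massage or bodywork services; years in business 20 ≤ 24 → Municipal Registration not required.

Commercial Authorization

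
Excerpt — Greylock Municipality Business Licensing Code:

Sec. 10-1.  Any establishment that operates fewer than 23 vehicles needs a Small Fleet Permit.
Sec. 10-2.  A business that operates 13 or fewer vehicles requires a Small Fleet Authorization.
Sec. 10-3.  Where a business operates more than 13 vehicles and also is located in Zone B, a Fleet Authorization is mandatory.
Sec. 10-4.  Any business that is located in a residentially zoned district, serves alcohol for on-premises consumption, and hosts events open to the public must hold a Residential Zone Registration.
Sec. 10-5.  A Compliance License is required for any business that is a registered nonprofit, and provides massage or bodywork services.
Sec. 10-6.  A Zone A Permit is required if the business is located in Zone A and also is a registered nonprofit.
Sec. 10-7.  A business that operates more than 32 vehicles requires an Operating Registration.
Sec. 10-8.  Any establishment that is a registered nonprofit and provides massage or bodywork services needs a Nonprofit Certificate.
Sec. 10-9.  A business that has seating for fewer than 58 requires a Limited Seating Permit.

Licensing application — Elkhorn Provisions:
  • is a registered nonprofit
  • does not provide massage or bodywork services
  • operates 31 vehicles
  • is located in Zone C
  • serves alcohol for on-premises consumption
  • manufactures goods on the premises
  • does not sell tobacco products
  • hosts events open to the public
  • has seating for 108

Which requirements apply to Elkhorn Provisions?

None

Sec. 10-1. vehicles 31 ≥ 23 → Small Fleet Permit not required.
Sec. 10-2. vehicles 31 > 13 → Small Fleet Authorization not required.
Sec. 10-3. vehicles 31 > 13; is located in Zone C (not: is located in Zone B) → Fleet Authorization not required.
Sec. 10-4. is located in Zone C (not: is located in a residentially zoned district); serves alcohol for on-premises consumption; hosts events open to the public → Residential Zone Registration not required.
Sec. 10-5. is a registered nonprofit; does not provide massage or bodywork services → Compliance License not required.
Sec. 10-6. is located in Zone C (not: is located in Zone A); is a registered nonprofit → Zone A Permit not required.
Sec. 10-7. vehicles 31 ≤ 32 → Operating Registration not required.
Sec. 10-8. is a registered nonprofit; does not provide massage or bodywork services → Nonprofit Certificate not required.
Sec. 10-9. seating 108 ≥ 58 → Limited Seating Permit not required.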